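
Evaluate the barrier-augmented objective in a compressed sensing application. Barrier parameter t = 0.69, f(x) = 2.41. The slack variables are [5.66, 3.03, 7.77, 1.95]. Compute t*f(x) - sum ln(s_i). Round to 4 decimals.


Step 1: Compute log-barrier.
ln values: [1.7334, 1.1086, 2.0503, 0.6678]
phi = -(1.7334 + 1.1086 + 2.0503 + 0.6678) = -5.5601
Step 2: Compute augmented objective.
t*f(x) = 0.69*2.41 = 1.6629
Total = 1.6629 - 5.5601 = -3.8972


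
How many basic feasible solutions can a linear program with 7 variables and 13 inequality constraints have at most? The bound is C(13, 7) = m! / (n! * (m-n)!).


Each vertex corresponds to some choice of n active constraints out of m, so the number of vertices is at most C(m, n) = m! / (n!(m-n)!).
m = 13, n = 7
Numerator: 13 * 12 * 11 * 10 * 9 * 8 * 7
Denominator: 7! = 5040
C(13, 7) = 1716


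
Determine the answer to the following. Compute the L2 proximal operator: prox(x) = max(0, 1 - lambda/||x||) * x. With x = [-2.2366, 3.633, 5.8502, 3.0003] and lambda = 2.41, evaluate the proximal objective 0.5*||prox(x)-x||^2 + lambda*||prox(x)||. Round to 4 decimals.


Step 1: Compute ||x||.
||x|| = 7.8376
Step 2: Compute scaling factor.
scale = max(0, 1 - 2.41/7.8376) = 0.6925
Step 3: prox(x) = [-1.5489, 2.5159, 4.0513, 2.0777]
||prox(x)|| = 5.4276
Step 4: Proximal objective.
0.5*||prox-x||^2 = 2.9041
lambda*||prox|| = 13.0805
Total = 15.9845


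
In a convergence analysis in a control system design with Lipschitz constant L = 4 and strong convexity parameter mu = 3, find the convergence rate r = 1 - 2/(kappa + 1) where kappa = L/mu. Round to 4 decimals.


Step 1: Compute the condition number.
kappa = L/mu = 4/3 = 1.3333
Step 2: Compute the convergence rate.
r = 1 - 2/(kappa + 1) = 1 - 2*mu/(L + mu) = (L - mu)/(L + mu) = 1/7 = 0.1429


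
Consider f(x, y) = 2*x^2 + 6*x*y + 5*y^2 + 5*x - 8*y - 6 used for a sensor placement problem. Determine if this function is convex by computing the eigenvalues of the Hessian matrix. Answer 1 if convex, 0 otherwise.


The Hessian of f(x,y) = 2*x^2 + 6*x*y + 5*y^2 + 5*x - 8*y - 6 is:
H = [[4, 6], [6, 10]]
Trace = 4 + 10 = 14
Determinant = 4*10 - (6)^2 = 4
Discriminant = (14)^2 - 4*4 = 180.0
Eigenvalues: lambda_1 = 0.2918, lambda_2 = 13.7082
The function is convex.

1


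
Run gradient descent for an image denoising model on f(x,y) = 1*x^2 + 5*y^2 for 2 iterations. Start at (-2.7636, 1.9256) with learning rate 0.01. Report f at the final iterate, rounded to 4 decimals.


Gradient descent on f(x,y) = 1*x^2 + 5*y^2.
Starting point: (-2.7636, 1.9256), alpha = 0.01
Step 1: grad_x = 2*1*-2.7636 = -5.5272, grad_y = 2*5*1.9256 = 19.256
  x_1 = -2.7636 - 0.01*-5.5272 = -2.7083
  y_1 = 1.9256 - 0.01*19.256 = 1.733
Step 2: grad_x = 2*1*-2.7083 = -5.4167, grad_y = 2*5*1.733 = 17.3304
  x_2 = -2.7083 - 0.01*-5.4167 = -2.6542
  y_2 = 1.733 - 0.01*17.3304 = 1.5597
f(-2.6542, 1.5597) = 1*(-2.6542)^2 + 5*1.5597^2 = 19.2085


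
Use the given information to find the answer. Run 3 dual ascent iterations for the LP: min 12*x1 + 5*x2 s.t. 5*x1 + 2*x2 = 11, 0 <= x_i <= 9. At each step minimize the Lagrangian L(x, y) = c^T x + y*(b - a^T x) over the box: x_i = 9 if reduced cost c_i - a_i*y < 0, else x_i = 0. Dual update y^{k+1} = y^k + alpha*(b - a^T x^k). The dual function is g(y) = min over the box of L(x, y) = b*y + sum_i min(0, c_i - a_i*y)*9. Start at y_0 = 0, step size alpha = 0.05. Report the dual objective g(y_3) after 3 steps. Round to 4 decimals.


Dual ascent for LP: min 12*x1 + 5*x2, 5*x1 + 2*x2 = 11, 0 <= x_i <= 9
Step 1: y^k = 0.0, reduced costs: (12.0, 5.0)
  x^k = (0.0, 0.0), subgradient = b - a^T x = 11.0
  y^{k+1} = 0.0 + 0.05*11.0 = 0.55
Step 2: y^k = 0.55, reduced costs: (9.25, 3.9)
  x^k = (0.0, 0.0), subgradient = b - a^T x = 11.0
  y^{k+1} = 0.55 + 0.05*11.0 = 1.1
Step 3: y^k = 1.1, reduced costs: (6.5, 2.8)
  x^k = (0.0, 0.0), subgradient = b - a^T x = 11.0
  y^{k+1} = 1.1 + 0.05*11.0 = 1.65
Dual objective at y_3 = 1.65: reduced costs (3.75, 1.7), box minimizer x = (0.0, 0.0)
g(y_3) = b*y + (c1 - a1*y)*x1 + (c2 - a2*y)*x2 = 11*1.65 + 3.75*0.0 + 1.7*0.0 = 18.15 + 0.0 + 0.0 = 18.15


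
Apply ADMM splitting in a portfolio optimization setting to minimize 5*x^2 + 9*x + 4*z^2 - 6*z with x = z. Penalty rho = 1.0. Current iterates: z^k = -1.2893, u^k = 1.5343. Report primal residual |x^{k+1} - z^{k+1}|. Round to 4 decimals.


ADMM iteration with rho = 1.0, z^k = -1.2893, u^k = 1.5343
Step 1: x-update.
Minimize 5*x^2 + 9*x + (1.0/2)*(x + 1.2893 + 1.5343)^2
FOC: (2*5 + 1.0)*x = -9 + 1.0*(-1.2893 - 1.5343)
x^{k+1} = -1.0749
Step 2: z-update.
Minimize 4*z^2 - 6*z + (1.0/2)*(-1.0749 - z + 1.5343)^2
FOC: (2*4 + 1.0)*z = 6 + 1.0*(-1.0749 + 1.5343)
z^{k+1} = 0.7177
Step 3: u-update.
u^{k+1} = 1.5343 - 1.0749 - 0.7177 = -0.2583
Step 4: Primal residual = |-1.0749 - 0.7177| = 1.7926


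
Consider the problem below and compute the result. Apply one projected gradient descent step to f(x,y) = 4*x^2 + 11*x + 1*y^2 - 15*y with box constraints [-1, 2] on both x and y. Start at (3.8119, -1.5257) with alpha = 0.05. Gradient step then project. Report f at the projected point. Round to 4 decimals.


Step 1: Compute gradient at (3.8119, -1.5257).
grad_x = 2*4*3.8119 + 11 = 41.4952
grad_y = 2*1*-1.5257 - 15 = -18.0514
Step 2: Gradient step.
x_raw = 3.8119 - 0.05*41.4952 = 1.7371
y_raw = -1.5257 - 0.05*-18.0514 = -0.6231
Step 3: Project onto [-1, 2].
x_proj = clip(1.7371) = 1.7371
y_proj = clip(-0.6231) = -0.6231
Step 4: Evaluate f.
f(1.7371, -0.6231) = 40.9144


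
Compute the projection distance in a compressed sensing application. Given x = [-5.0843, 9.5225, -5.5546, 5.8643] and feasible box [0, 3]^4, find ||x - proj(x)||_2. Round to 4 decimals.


Project each component onto [0, 3].
clip(-5.0843) = 0.0, clip(9.5225) = 3.0, clip(-5.5546) = 0.0, clip(5.8643) = 3.0
Projection = [0.0, 3.0, 0.0, 3.0]
Squared diffs: [25.8501, 42.543, 30.8536, 8.2042]
Distance = sqrt(107.4509) = 10.3659


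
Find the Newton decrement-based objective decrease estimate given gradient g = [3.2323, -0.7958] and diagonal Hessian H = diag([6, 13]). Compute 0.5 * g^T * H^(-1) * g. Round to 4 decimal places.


Step 1: H is diagonal, so H^(-1) * g = [0.5387, -0.0612].
Step 2: g^T H^(-1) g = sum_i g_i^2 / H_ii
  = (3.2323)^2/6 + (-0.7958)^2/13
  = 1.7413 + 0.0487 = 1.79
Step 3: Objective decrease = 0.5 * g^T H^(-1) g = 0.895


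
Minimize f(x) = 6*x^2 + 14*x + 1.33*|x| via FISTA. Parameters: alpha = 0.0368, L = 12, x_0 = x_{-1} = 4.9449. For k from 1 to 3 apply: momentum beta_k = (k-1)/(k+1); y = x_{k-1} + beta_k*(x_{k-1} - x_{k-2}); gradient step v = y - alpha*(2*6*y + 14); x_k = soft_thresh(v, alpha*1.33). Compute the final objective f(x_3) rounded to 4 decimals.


FISTA on f(x) = 6*x^2 + 14*x + 1.33*|x|
L = 12, alpha = 0.0368
Iteration 1: beta = 0.0, y = 4.9449 + 0.0*(4.9449 - 4.9449) = 4.9449
  grad(y) = 73.3388, v = y - alpha*grad = 2.246
  prox(v) = soft_thresh(2.246, 0.0489) = 2.1971
Iteration 2: beta = 0.3333, y = 2.1971 + 0.3333*(2.1971 - 4.9449) = 1.2812
  grad(y) = 29.3738, v = y - alpha*grad = 0.2002
  prox(v) = soft_thresh(0.2002, 0.0489) = 0.1513
Iteration 3: beta = 0.5, y = 0.1513 + 0.5*(0.1513 - 2.1971) = -0.8717
  grad(y) = 3.54, v = y - alpha*grad = -1.0019
  prox(v) = soft_thresh(-1.0019, 0.0489) = -0.953
f(x_3) = 6*(-0.953)^2 + 14*(-0.953) + 1.33*|-0.953| = -6.6253


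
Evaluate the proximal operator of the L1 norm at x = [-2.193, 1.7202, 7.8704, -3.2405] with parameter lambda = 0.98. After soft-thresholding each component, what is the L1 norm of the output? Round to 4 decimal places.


Soft-thresholding with lambda = 0.98:
prox(-2.193) = sign(-2.193)*max(|-2.193| - 0.98, 0) = -1.213
prox(1.7202) = sign(1.7202)*max(|1.7202| - 0.98, 0) = 0.7402
prox(7.8704) = sign(7.8704)*max(|7.8704| - 0.98, 0) = 6.8904
prox(-3.2405) = sign(-3.2405)*max(|-3.2405| - 0.98, 0) = -2.2605
prox(x) = [-1.213, 0.7402, 6.8904, -2.2605]
||prox(x)||_1 = 1.213 + 0.7402 + 6.8904 + 2.2605 = 11.1041


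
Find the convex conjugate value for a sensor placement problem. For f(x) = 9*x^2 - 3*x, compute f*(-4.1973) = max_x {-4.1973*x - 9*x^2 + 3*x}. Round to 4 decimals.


f*(y) = sup_x {y*x - a*x^2 - b*x} = sup_x {(y-b)*x - a*x^2}
FOC: (y - b) - 2a*x = 0 => x* = (y - b)/(2a)
x* = (-4.1973 + 3)/(2*9) = -0.0665
f*(-4.1973) = (y-b)^2/(4a) = (-4.1973 + 3)^2/(4*9)
= 1.4335/36 = 0.0398


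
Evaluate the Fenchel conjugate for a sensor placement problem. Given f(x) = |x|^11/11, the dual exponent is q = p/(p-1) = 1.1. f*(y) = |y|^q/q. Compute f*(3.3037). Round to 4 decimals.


The conjugate exponent q satisfies 1/p + 1/q = 1.
p = 11, so q = 11/(11 - 1) = 1.1
|y|^q = 3.3037^1.1 = 3.7231
f*(3.3037) = 3.7231 / 1.1 = 3.3846


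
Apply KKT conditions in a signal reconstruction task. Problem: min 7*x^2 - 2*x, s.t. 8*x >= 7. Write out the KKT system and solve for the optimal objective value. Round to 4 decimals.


Step 1: Try lambda = 0 (constraint inactive).
x_unc = 2/(2*7) = 0.1429
Check: 8*0.1429 = 1.1432 < 7 -- violated!
Step 2: Constraint must be active: 8*x = 7
x* = 7/8 = 0.875
lambda = (2*7*0.875 - 2)/8 = 1.2813
Step 3: Compute optimal value.
f(x*) = 7*0.875^2 - 2*0.875 = 3.6094


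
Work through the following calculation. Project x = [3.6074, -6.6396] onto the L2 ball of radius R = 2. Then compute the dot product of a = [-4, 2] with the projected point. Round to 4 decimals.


Step 1: Compute ||x|| (intermediates to 6 decimals).
||x|| = sqrt(3.6074^2 + (-6.6396)^2) = 7.556297
Step 2: Project.
Since ||x|| > R, scale = R/||x|| = 2/7.556297 = 0.26468, proj(x) = scale * x
proj(x) = [0.954807, -1.757369]
Step 3: Dot product.
a^T * proj(x) = -4*0.954807 + 2*(-1.757369) = -7.334


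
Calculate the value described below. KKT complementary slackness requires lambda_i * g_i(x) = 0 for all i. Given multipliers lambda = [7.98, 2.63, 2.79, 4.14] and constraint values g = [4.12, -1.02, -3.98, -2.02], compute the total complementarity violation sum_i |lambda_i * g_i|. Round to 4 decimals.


KKT complementary slackness check:
lambda_1 * g_1 = 7.98 * 4.12 = 32.8776
lambda_2 * g_2 = 2.63 * -1.02 = -2.6826
lambda_3 * g_3 = 2.79 * -3.98 = -11.1042
lambda_4 * g_4 = 4.14 * -2.02 = -8.3628
Total violation = 32.8776 + 2.6826 + 11.1042 + 8.3628 = 55.0272


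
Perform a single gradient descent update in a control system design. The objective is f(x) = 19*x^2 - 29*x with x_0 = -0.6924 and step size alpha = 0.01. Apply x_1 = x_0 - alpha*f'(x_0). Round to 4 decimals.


We compute the gradient at x_0 and apply the update.
f'(x) = 38*x - 29
f'(-0.6924) = 38*-0.6924 - 29 = -55.3112
x_1 = -0.6924 - 0.01*-55.3112 = -0.1393


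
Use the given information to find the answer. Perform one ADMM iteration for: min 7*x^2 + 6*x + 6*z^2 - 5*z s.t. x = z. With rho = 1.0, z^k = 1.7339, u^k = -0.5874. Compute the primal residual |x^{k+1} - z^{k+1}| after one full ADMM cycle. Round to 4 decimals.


ADMM iteration with rho = 1.0, z^k = 1.7339, u^k = -0.5874
Step 1: x-update.
Minimize 7*x^2 + 6*x + (1.0/2)*(x - 1.7339 - 0.5874)^2
FOC: (2*7 + 1.0)*x = -6 + 1.0*(1.7339 + 0.5874)
x^{k+1} = -0.2452
Step 2: z-update.
Minimize 6*z^2 - 5*z + (1.0/2)*(-0.2452 - z - 0.5874)^2
FOC: (2*6 + 1.0)*z = 5 + 1.0*(-0.2452 - 0.5874)
z^{k+1} = 0.3206
Step 3: u-update.
u^{k+1} = -0.5874 - 0.2452 - 0.3206 = -1.1532
Step 4: Primal residual = |-0.2452 - 0.3206| = 0.5658


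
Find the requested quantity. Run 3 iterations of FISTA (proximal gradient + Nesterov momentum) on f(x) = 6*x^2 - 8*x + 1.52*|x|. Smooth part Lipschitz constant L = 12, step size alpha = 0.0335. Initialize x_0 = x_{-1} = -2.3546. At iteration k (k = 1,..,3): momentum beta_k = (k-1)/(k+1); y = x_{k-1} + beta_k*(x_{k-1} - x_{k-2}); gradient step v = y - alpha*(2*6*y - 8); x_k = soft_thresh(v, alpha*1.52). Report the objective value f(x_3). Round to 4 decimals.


FISTA on f(x) = 6*x^2 - 8*x + 1.52*|x|
L = 12, alpha = 0.0335
Iteration 1: beta = 0.0, y = -2.3546 + 0.0*(-2.3546 + 2.3546) = -2.3546
  grad(y) = -36.2552, v = y - alpha*grad = -1.1401
  prox(v) = soft_thresh(-1.1401, 0.0509) = -1.0891
Iteration 2: beta = 0.3333, y = -1.0891 + 0.3333*(-1.0891 + 2.3546) = -0.6673
  grad(y) = -16.0077, v = y - alpha*grad = -0.1311
  prox(v) = soft_thresh(-0.1311, 0.0509) = -0.0801
Iteration 3: beta = 0.5, y = -0.0801 + 0.5*(-0.0801 + 1.0891) = 0.4244
  grad(y) = -2.9076, v = y - alpha*grad = 0.5218
  prox(v) = soft_thresh(0.5218, 0.0509) = 0.4709
f(x_3) = 6*0.4709^2 - 8*0.4709 + 1.52*|0.4709| = -1.7209


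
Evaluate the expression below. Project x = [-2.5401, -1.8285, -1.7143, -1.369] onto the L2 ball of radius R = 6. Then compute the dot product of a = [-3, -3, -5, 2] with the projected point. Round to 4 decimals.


Step 1: Compute ||x|| (intermediates to 6 decimals).
||x|| = sqrt((-2.5401)^2 + (-1.8285)^2 + (-1.7143)^2 + (-1.369)^2) = 3.822108
Step 2: Project.
Since ||x|| <= R, proj = x (no scaling needed).
proj(x) = [-2.5401, -1.8285, -1.7143, -1.369]
Step 3: Dot product.
a^T * proj(x) = -3*(-2.5401) - 3*(-1.8285) - 5*(-1.7143) + 2*(-1.369) = 18.9393


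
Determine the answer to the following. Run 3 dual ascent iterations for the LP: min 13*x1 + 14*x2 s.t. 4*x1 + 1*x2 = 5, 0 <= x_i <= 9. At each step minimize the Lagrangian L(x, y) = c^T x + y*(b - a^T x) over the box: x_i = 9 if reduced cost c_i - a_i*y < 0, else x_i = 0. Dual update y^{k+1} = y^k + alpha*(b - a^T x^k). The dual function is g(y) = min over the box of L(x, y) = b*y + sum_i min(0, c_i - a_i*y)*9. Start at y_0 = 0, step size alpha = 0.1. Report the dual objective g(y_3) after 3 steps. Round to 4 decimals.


Dual ascent for LP: min 13*x1 + 14*x2, 4*x1 + 1*x2 = 5, 0 <= x_i <= 9
Step 1: y^k = 0.0, reduced costs: (13.0, 14.0)
  x^k = (0.0, 0.0), subgradient = b - a^T x = 5.0
  y^{k+1} = 0.0 + 0.1*5.0 = 0.5
Step 2: y^k = 0.5, reduced costs: (11.0, 13.5)
  x^k = (0.0, 0.0), subgradient = b - a^T x = 5.0
  y^{k+1} = 0.5 + 0.1*5.0 = 1.0
Step 3: y^k = 1.0, reduced costs: (9.0, 13.0)
  x^k = (0.0, 0.0), subgradient = b - a^T x = 5.0
  y^{k+1} = 1.0 + 0.1*5.0 = 1.5
Dual objective at y_3 = 1.5: reduced costs (7.0, 12.5), box minimizer x = (0.0, 0.0)
g(y_3) = b*y + (c1 - a1*y)*x1 + (c2 - a2*y)*x2 = 5*1.5 + 7.0*0.0 + 12.5*0.0 = 7.5 + 0.0 + 0.0 = 7.5


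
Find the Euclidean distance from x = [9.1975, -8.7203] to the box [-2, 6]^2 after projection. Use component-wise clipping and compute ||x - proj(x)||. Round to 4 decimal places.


Project each component onto [-2, 6].
clip(9.1975) = 6.0, clip(-8.7203) = -2.0
Projection = [6.0, -2.0]
Squared diffs: [10.224, 45.1624]
Distance = sqrt(55.3864) = 7.4422


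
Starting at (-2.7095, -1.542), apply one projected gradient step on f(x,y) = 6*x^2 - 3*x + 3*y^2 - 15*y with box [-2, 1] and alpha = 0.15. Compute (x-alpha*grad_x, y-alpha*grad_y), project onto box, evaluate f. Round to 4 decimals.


Step 1: Compute gradient at (-2.7095, -1.542).
grad_x = 2*6*-2.7095 - 3 = -35.514
grad_y = 2*3*-1.542 - 15 = -24.252
Step 2: Gradient step.
x_raw = -2.7095 - 0.15*-35.514 = 2.6176
y_raw = -1.542 - 0.15*-24.252 = 2.0958
Step 3: Project onto [-2, 1].
x_proj = clip(2.6176) = 1.0
y_proj = clip(2.0958) = 1.0
Step 4: Evaluate f.
f(1.0, 1.0) = -9.0


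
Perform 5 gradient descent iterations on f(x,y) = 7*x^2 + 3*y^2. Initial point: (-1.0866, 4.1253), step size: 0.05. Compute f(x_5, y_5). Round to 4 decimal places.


Gradient descent on f(x,y) = 7*x^2 + 3*y^2.
Starting point: (-1.0866, 4.1253), alpha = 0.05
Step 1: grad_x = 2*7*-1.0866 = -15.2124, grad_y = 2*3*4.1253 = 24.7518
  x_1 = -1.0866 - 0.05*-15.2124 = -0.326
  y_1 = 4.1253 - 0.05*24.7518 = 2.8877
Step 2: grad_x = 2*7*-0.326 = -4.5637, grad_y = 2*3*2.8877 = 17.3263
  x_2 = -0.326 - 0.05*-4.5637 = -0.0978
  y_2 = 2.8877 - 0.05*17.3263 = 2.0214
Step 3: grad_x = 2*7*-0.0978 = -1.3691, grad_y = 2*3*2.0214 = 12.1284
  x_3 = -0.0978 - 0.05*-1.3691 = -0.0293
  y_3 = 2.0214 - 0.05*12.1284 = 1.415
Step 4: grad_x = 2*7*-0.0293 = -0.4107, grad_y = 2*3*1.415 = 8.4899
  x_4 = -0.0293 - 0.05*-0.4107 = -0.0088
  y_4 = 1.415 - 0.05*8.4899 = 0.9905
Step 5: grad_x = 2*7*-0.0088 = -0.1232, grad_y = 2*3*0.9905 = 5.9429
  x_5 = -0.0088 - 0.05*-0.1232 = -0.0026
  y_5 = 0.9905 - 0.05*5.9429 = 0.6933
f(-0.0026, 0.6933) = 7*(-0.0026)^2 + 3*0.6933^2 = 1.4422


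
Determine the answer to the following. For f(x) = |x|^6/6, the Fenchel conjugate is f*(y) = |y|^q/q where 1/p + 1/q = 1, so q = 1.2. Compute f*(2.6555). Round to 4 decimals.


The conjugate exponent q satisfies 1/p + 1/q = 1.
p = 6, so q = 6/(6 - 1) = 1.2
|y|^q = 2.6555^1.2 = 3.2283
f*(2.6555) = 3.2283 / 1.2 = 2.6903


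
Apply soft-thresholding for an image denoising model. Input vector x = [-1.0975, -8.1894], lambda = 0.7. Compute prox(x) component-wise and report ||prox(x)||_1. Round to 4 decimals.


Soft-thresholding with lambda = 0.7:
prox(-1.0975) = sign(-1.0975)*max(|-1.0975| - 0.7, 0) = -0.3975
prox(-8.1894) = sign(-8.1894)*max(|-8.1894| - 0.7, 0) = -7.4894
prox(x) = [-0.3975, -7.4894]
||prox(x)||_1 = 0.3975 + 7.4894 = 7.8869


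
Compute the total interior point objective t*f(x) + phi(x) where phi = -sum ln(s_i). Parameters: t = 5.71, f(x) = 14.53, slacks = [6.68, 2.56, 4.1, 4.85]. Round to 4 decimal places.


Step 1: Compute log-barrier.
ln values: [1.8991, 0.94, 1.411, 1.579]
phi = -(1.8991 + 0.94 + 1.411 + 1.579) = -5.8291
Step 2: Compute augmented objective.
t*f(x) = 5.71*14.53 = 82.9663
Total = 82.9663 - 5.8291 = 77.1372


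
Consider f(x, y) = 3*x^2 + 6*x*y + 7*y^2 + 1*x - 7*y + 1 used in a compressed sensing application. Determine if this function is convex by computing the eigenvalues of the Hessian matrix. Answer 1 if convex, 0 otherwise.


The Hessian of f(x,y) = 3*x^2 + 6*x*y + 7*y^2 + 1*x - 7*y + 1 is:
H = [[6, 6], [6, 14]]
Trace = 6 + 14 = 20
Determinant = 6*14 - (6)^2 = 48
Discriminant = (20)^2 - 4*48 = 208.0
Eigenvalues: lambda_1 = 2.7889, lambda_2 = 17.2111
The function is convex.

1


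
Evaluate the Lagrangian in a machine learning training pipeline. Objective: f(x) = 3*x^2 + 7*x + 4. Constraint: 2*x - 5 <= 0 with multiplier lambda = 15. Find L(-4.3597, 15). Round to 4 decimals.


Step 1: Evaluate f(x).
f(-4.3597) = 3*(-4.3597)^2 + 7*(-4.3597) + 4 = 30.5031
Step 2: Evaluate g(x).
g(-4.3597) = 2*-4.3597 - 5 = -13.7194
Step 3: Compute Lagrangian.
L = 30.5031 + 15*-13.7194 = -175.2879


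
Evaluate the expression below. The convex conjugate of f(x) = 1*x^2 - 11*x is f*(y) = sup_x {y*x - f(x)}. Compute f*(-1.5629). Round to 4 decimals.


f*(y) = sup_x {y*x - a*x^2 - b*x} = sup_x {(y-b)*x - a*x^2}
FOC: (y - b) - 2a*x = 0 => x* = (y - b)/(2a)
x* = (-1.5629 + 11)/(2*1) = 4.7186
f*(-1.5629) = (y-b)^2/(4a) = (-1.5629 + 11)^2/(4*1)
= 89.0589/4 = 22.2647


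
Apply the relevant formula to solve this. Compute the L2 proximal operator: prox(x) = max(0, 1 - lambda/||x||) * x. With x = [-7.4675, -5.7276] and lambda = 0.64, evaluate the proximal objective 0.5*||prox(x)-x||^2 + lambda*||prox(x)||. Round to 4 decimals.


Step 1: Compute ||x||.
||x|| = 9.4111
Step 2: Compute scaling factor.
scale = max(0, 1 - 0.64/9.4111) = 0.932
Step 3: prox(x) = [-6.9597, -5.3381]
||prox(x)|| = 8.7711
Step 4: Proximal objective.
0.5*||prox-x||^2 = 0.2048
lambda*||prox|| = 5.6135
Total = 5.8183


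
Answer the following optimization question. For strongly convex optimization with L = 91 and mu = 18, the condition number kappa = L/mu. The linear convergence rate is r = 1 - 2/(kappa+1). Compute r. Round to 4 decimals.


Step 1: Compute the condition number.
kappa = L/mu = 91/18 = 5.0556
Step 2: Compute the convergence rate.
r = 1 - 2/(kappa + 1) = 1 - 2*mu/(L + mu) = (L - mu)/(L + mu) = 73/109 = 0.6697


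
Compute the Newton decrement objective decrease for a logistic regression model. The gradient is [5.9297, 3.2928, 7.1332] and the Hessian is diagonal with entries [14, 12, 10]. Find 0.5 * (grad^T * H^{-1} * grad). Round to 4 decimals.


Step 1: H is diagonal, so H^(-1) * g = [0.4236, 0.2744, 0.7133].
Step 2: g^T H^(-1) g = sum_i g_i^2 / H_ii
  = (5.9297)^2/14 + (3.2928)^2/12 + (7.1332)^2/10
  = 2.5115 + 0.9035 + 5.0883 = 8.5033
Step 3: Objective decrease = 0.5 * g^T H^(-1) g = 4.2517


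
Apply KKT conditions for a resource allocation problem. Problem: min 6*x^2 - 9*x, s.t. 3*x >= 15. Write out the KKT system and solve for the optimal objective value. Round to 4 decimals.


Step 1: Try lambda = 0 (constraint inactive).
x_unc = 9/(2*6) = 0.75
Check: 3*0.75 = 2.25 < 15 -- violated!
Step 2: Constraint must be active: 3*x = 15
x* = 15/3 = 5.0
lambda = (2*6*5.0 - 9)/3 = 17.0
Step 3: Compute optimal value.
f(x*) = 6*5.0^2 - 9*5.0 = 105.0


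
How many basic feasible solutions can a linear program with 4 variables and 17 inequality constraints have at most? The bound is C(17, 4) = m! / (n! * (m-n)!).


Each vertex corresponds to some choice of n active constraints out of m, so the number of vertices is at most C(m, n) = m! / (n!(m-n)!).
m = 17, n = 4
Numerator: 17 * 16 * 15 * 14
Denominator: 4! = 24
C(17, 4) = 2380


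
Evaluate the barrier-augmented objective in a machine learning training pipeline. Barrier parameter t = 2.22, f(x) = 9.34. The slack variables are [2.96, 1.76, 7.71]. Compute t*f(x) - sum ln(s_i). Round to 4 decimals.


Step 1: Compute log-barrier.
ln values: [1.0852, 0.5653, 2.0425]
phi = -(1.0852 + 0.5653 + 2.0425) = -3.693
Step 2: Compute augmented objective.
t*f(x) = 2.22*9.34 = 20.7348
Total = 20.7348 - 3.693 = 17.0418


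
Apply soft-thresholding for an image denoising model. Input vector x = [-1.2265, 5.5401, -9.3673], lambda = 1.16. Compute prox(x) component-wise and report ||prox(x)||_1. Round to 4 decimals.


Soft-thresholding with lambda = 1.16:
prox(-1.2265) = sign(-1.2265)*max(|-1.2265| - 1.16, 0) = -0.0665
prox(5.5401) = sign(5.5401)*max(|5.5401| - 1.16, 0) = 4.3801
prox(-9.3673) = sign(-9.3673)*max(|-9.3673| - 1.16, 0) = -8.2073
prox(x) = [-0.0665, 4.3801, -8.2073]
||prox(x)||_1 = 0.0665 + 4.3801 + 8.2073 = 12.6539


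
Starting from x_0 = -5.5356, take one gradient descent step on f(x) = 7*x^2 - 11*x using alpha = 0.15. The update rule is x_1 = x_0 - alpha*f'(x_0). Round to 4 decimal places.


We compute the gradient at x_0 and apply the update.
f'(x) = 14*x - 11
f'(-5.5356) = 14*-5.5356 - 11 = -88.4984
x_1 = -5.5356 - 0.15*-88.4984 = 7.7392


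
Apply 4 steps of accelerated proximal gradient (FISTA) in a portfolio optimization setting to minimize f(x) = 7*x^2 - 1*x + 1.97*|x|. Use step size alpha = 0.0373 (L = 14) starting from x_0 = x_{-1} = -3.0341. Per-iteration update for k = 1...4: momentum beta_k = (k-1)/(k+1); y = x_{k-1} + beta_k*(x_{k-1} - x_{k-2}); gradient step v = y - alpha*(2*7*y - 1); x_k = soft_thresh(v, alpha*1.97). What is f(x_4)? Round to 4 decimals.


FISTA on f(x) = 7*x^2 - 1*x + 1.97*|x|
L = 14, alpha = 0.0373
Iteration 1: beta = 0.0, y = -3.0341 + 0.0*(-3.0341 + 3.0341) = -3.0341
  grad(y) = -43.4774, v = y - alpha*grad = -1.4124
  prox(v) = soft_thresh(-1.4124, 0.0735) = -1.3389
Iteration 2: beta = 0.3333, y = -1.3389 + 0.3333*(-1.3389 + 3.0341) = -0.7738
  grad(y) = -11.8339, v = y - alpha*grad = -0.3324
  prox(v) = soft_thresh(-0.3324, 0.0735) = -0.259
Iteration 3: beta = 0.5, y = -0.259 + 0.5*(-0.259 + 1.3389) = 0.281
  grad(y) = 2.9341, v = y - alpha*grad = 0.1716
  prox(v) = soft_thresh(0.1716, 0.0735) = 0.0981
Iteration 4: beta = 0.6, y = 0.0981 + 0.6*(0.0981 + 0.259) = 0.3123
  grad(y) = 3.3724, v = y - alpha*grad = 0.1865
  prox(v) = soft_thresh(0.1865, 0.0735) = 0.113
f(x_4) = 7*0.113^2 - 1*0.113 + 1.97*|0.113| = 0.1991


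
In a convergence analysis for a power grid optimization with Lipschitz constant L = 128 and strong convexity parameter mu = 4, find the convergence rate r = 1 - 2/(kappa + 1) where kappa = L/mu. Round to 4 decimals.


Step 1: Compute the condition number.
kappa = L/mu = 128/4 = 32.0
Step 2: Compute the convergence rate.
r = 1 - 2/(kappa + 1) = 1 - 2*mu/(L + mu) = (L - mu)/(L + mu) = 124/132 = 0.9394


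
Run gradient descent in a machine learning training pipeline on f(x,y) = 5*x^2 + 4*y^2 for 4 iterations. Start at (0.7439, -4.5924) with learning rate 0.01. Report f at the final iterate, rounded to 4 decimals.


Gradient descent on f(x,y) = 5*x^2 + 4*y^2.
Starting point: (0.7439, -4.5924), alpha = 0.01
Step 1: grad_x = 2*5*0.7439 = 7.439, grad_y = 2*4*-4.5924 = -36.7392
  x_1 = 0.7439 - 0.01*7.439 = 0.6695
  y_1 = -4.5924 - 0.01*-36.7392 = -4.225
Step 2: grad_x = 2*5*0.6695 = 6.6951, grad_y = 2*4*-4.225 = -33.8001
  x_2 = 0.6695 - 0.01*6.6951 = 0.6026
  y_2 = -4.225 - 0.01*-33.8001 = -3.887
Step 3: grad_x = 2*5*0.6026 = 6.0256, grad_y = 2*4*-3.887 = -31.0961
  x_3 = 0.6026 - 0.01*6.0256 = 0.5423
  y_3 = -3.887 - 0.01*-31.0961 = -3.576
Step 4: grad_x = 2*5*0.5423 = 5.423, grad_y = 2*4*-3.576 = -28.6084
  x_4 = 0.5423 - 0.01*5.423 = 0.4881
  y_4 = -3.576 - 0.01*-28.6084 = -3.29
f(0.4881, -3.29) = 5*0.4881^2 + 4*(-3.29)^2 = 44.4865


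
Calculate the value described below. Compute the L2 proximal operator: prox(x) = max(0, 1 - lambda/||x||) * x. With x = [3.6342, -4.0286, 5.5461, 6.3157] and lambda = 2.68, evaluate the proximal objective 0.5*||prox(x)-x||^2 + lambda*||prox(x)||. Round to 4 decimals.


Step 1: Compute ||x||.
||x|| = 10.0042
Step 2: Compute scaling factor.
scale = max(0, 1 - 2.68/10.0042) = 0.7321
Step 3: prox(x) = [2.6606, -2.9494, 4.0604, 4.6238]
||prox(x)|| = 7.3242
Step 4: Proximal objective.
0.5*||prox-x||^2 = 3.5912
lambda*||prox|| = 19.6289
Total = 23.2201


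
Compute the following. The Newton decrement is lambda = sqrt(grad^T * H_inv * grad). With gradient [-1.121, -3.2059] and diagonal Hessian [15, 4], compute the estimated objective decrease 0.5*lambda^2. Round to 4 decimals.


Step 1: H is diagonal, so H^(-1) * g = [-0.0747, -0.8015].
Step 2: g^T H^(-1) g = sum_i g_i^2 / H_ii
  = (-1.121)^2/15 + (-3.2059)^2/4
  = 0.0838 + 2.5694 = 2.6532
Step 3: Objective decrease = 0.5 * g^T H^(-1) g = 1.3266


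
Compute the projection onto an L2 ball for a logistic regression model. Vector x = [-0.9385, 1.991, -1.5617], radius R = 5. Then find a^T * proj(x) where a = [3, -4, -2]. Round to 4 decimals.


Step 1: Compute ||x|| (intermediates to 6 decimals).
||x|| = sqrt((-0.9385)^2 + 1.991^2 + (-1.5617)^2) = 2.698846
Step 2: Project.
Since ||x|| <= R, proj = x (no scaling needed).
proj(x) = [-0.9385, 1.991, -1.5617]
Step 3: Dot product.
a^T * proj(x) = 3*(-0.9385) - 4*1.991 - 2*(-1.5617) = -7.6561


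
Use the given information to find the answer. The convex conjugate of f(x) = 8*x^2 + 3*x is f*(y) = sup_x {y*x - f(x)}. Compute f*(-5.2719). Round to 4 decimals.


f*(y) = sup_x {y*x - a*x^2 - b*x} = sup_x {(y-b)*x - a*x^2}
FOC: (y - b) - 2a*x = 0 => x* = (y - b)/(2a)
x* = (-5.2719 - 3)/(2*8) = -0.517
f*(-5.2719) = (y-b)^2/(4a) = (-5.2719 - 3)^2/(4*8)
= 68.4243/32 = 2.1383


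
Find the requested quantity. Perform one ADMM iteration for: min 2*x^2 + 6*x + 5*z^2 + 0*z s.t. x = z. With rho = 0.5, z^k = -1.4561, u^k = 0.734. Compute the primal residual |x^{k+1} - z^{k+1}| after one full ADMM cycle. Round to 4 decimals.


ADMM iteration with rho = 0.5, z^k = -1.4561, u^k = 0.734
Step 1: x-update.
Minimize 2*x^2 + 6*x + (0.5/2)*(x + 1.4561 + 0.734)^2
FOC: (2*2 + 0.5)*x = -6 + 0.5*(-1.4561 - 0.734)
x^{k+1} = -1.5767
Step 2: z-update.
Minimize 5*z^2 + 0*z + (0.5/2)*(-1.5767 - z + 0.734)^2
FOC: (2*5 + 0.5)*z = 0 + 0.5*(-1.5767 + 0.734)
z^{k+1} = -0.0401
Step 3: u-update.
u^{k+1} = 0.734 - 1.5767 + 0.0401 = -0.8026
Step 4: Primal residual = |-1.5767 + 0.0401| = 1.5366


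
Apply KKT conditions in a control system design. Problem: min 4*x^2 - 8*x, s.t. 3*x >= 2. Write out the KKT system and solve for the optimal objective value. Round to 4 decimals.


Step 1: Try lambda = 0 (constraint inactive).
Stationarity: 2*4*x - 8 = 0
x* = 8/(2*4) = 1.0
Check constraint: 3*1.0 = 3.0 >= 2 -- satisfied.
Step 2: Compute optimal value.
f(x*) = 4*1.0^2 - 8*1.0 = -4.0


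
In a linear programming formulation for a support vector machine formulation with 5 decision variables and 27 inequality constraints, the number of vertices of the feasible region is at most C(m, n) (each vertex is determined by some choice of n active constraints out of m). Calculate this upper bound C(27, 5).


Each vertex corresponds to some choice of n active constraints out of m, so the number of vertices is at most C(m, n) = m! / (n!(m-n)!).
m = 27, n = 5
Numerator: 27 * 26 * 25 * 24 * 23
Denominator: 5! = 120
C(27, 5) = 80730


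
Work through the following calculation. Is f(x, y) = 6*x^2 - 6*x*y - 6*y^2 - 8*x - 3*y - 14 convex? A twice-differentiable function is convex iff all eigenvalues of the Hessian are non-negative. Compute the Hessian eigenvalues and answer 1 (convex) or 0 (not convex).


The Hessian of f(x,y) = 6*x^2 - 6*x*y - 6*y^2 - 8*x - 3*y - 14 is:
H = [[12, -6], [-6, -12]]
Trace = 12 - 12 = 0
Determinant = 12*-12 - (-6)^2 = -180
Discriminant = (0)^2 - 4*-180 = 720.0
Eigenvalues: lambda_1 = -13.4164, lambda_2 = 13.4164
The function is not convex.

0


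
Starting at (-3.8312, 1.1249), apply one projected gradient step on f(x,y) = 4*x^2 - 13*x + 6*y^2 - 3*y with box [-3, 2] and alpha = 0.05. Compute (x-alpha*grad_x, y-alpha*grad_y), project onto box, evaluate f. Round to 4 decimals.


Step 1: Compute gradient at (-3.8312, 1.1249).
grad_x = 2*4*-3.8312 - 13 = -43.6496
grad_y = 2*6*1.1249 - 3 = 10.4988
Step 2: Gradient step.
x_raw = -3.8312 - 0.05*-43.6496 = -1.6487
y_raw = 1.1249 - 0.05*10.4988 = 0.6
Step 3: Project onto [-3, 2].
x_proj = clip(-1.6487) = -1.6487
y_proj = clip(0.6) = 0.6
Step 4: Evaluate f.
f(-1.6487, 0.6) = 32.6663


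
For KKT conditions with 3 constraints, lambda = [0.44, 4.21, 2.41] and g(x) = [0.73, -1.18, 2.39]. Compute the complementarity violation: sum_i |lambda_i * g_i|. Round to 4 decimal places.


KKT complementary slackness check:
lambda_1 * g_1 = 0.44 * 0.73 = 0.3212
lambda_2 * g_2 = 4.21 * -1.18 = -4.9678
lambda_3 * g_3 = 2.41 * 2.39 = 5.7599
Total violation = 0.3212 + 4.9678 + 5.7599 = 11.0489


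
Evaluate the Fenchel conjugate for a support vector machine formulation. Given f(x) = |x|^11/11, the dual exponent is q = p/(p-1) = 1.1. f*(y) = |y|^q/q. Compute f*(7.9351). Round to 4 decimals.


The conjugate exponent q satisfies 1/p + 1/q = 1.
p = 11, so q = 11/(11 - 1) = 1.1
|y|^q = 7.9351^1.1 = 9.7613
f*(7.9351) = 9.7613 / 1.1 = 8.8739


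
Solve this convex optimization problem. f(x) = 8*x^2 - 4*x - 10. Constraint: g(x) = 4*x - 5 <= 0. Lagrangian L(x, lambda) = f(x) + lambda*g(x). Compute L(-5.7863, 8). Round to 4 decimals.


Step 1: Evaluate f(x).
f(-5.7863) = 8*(-5.7863)^2 - 4*(-5.7863) - 10 = 280.9953
Step 2: Evaluate g(x).
g(-5.7863) = 4*-5.7863 - 5 = -28.1452
Step 3: Compute Lagrangian.
L = 280.9953 + 8*-28.1452 = 55.8337


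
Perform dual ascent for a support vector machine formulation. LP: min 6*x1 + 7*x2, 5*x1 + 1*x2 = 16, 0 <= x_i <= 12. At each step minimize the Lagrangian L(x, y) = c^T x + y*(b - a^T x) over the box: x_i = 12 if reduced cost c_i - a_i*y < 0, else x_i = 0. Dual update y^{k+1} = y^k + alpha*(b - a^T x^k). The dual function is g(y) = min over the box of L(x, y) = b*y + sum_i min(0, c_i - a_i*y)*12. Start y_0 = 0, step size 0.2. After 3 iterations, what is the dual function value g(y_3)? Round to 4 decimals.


Dual ascent for LP: min 6*x1 + 7*x2, 5*x1 + 1*x2 = 16, 0 <= x_i <= 12
Step 1: y^k = 0.0, reduced costs: (6.0, 7.0)
  x^k = (0.0, 0.0), subgradient = b - a^T x = 16.0
  y^{k+1} = 0.0 + 0.2*16.0 = 3.2
Step 2: y^k = 3.2, reduced costs: (-10.0, 3.8)
  x^k = (12.0, 0.0), subgradient = b - a^T x = -44.0
  y^{k+1} = 3.2 + 0.2*-44.0 = -5.6
Step 3: y^k = -5.6, reduced costs: (34.0, 12.6)
  x^k = (0.0, 0.0), subgradient = b - a^T x = 16.0
  y^{k+1} = -5.6 + 0.2*16.0 = -2.4
Dual objective at y_3 = -2.4: reduced costs (18.0, 9.4), box minimizer x = (0.0, 0.0)
g(y_3) = b*y + (c1 - a1*y)*x1 + (c2 - a2*y)*x2 = 16*(-2.4) + 18.0*0.0 + 9.4*0.0 = -38.4 + 0.0 + 0.0 = -38.4


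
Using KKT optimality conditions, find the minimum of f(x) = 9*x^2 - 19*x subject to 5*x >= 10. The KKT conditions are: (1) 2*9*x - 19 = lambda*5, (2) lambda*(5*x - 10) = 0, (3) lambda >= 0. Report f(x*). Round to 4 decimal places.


Step 1: Try lambda = 0 (constraint inactive).
x_unc = 19/(2*9) = 1.0556
Check: 5*1.0556 = 5.278 < 10 -- violated!
Step 2: Constraint must be active: 5*x = 10
x* = 10/5 = 2.0
lambda = (2*9*2.0 - 19)/5 = 3.4
Step 3: Compute optimal value.
f(x*) = 9*2.0^2 - 19*2.0 = -2.0


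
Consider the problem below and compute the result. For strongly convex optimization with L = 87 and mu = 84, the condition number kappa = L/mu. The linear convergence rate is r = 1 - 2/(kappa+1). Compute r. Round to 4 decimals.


Step 1: Compute the condition number.
kappa = L/mu = 87/84 = 1.0357
Step 2: Compute the convergence rate.
r = 1 - 2/(kappa + 1) = 1 - 2*mu/(L + mu) = (L - mu)/(L + mu) = 3/171 = 0.0175


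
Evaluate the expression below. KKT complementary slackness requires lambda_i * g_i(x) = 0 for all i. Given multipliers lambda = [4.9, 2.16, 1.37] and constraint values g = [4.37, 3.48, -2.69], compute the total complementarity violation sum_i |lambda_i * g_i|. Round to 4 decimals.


KKT complementary slackness check:
lambda_1 * g_1 = 4.9 * 4.37 = 21.413
lambda_2 * g_2 = 2.16 * 3.48 = 7.5168
lambda_3 * g_3 = 1.37 * -2.69 = -3.6853
Total violation = 21.413 + 7.5168 + 3.6853 = 32.6151


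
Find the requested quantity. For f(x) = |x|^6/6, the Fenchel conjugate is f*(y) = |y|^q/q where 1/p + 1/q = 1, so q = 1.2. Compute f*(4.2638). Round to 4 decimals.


The conjugate exponent q satisfies 1/p + 1/q = 1.
p = 6, so q = 6/(6 - 1) = 1.2
|y|^q = 4.2638^1.2 = 5.6984
f*(4.2638) = 5.6984 / 1.2 = 4.7487


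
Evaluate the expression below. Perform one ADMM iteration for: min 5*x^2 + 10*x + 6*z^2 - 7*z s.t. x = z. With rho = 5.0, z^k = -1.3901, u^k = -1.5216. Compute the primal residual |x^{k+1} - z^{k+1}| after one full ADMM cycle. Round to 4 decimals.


ADMM iteration with rho = 5.0, z^k = -1.3901, u^k = -1.5216
Step 1: x-update.
Minimize 5*x^2 + 10*x + (5.0/2)*(x + 1.3901 - 1.5216)^2
FOC: (2*5 + 5.0)*x = -10 + 5.0*(-1.3901 + 1.5216)
x^{k+1} = -0.6228
Step 2: z-update.
Minimize 6*z^2 - 7*z + (5.0/2)*(-0.6228 - z - 1.5216)^2
FOC: (2*6 + 5.0)*z = 7 + 5.0*(-0.6228 - 1.5216)
z^{k+1} = -0.219
Step 3: u-update.
u^{k+1} = -1.5216 - 0.6228 + 0.219 = -1.9255
Step 4: Primal residual = |-0.6228 + 0.219| = 0.4039


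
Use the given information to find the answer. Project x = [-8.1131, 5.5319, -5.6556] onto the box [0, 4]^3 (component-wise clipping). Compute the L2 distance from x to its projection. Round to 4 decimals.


Project each component onto [0, 4].
clip(-8.1131) = 0.0, clip(5.5319) = 4.0, clip(-5.6556) = 0.0
Projection = [0.0, 4.0, 0.0]
Squared diffs: [65.8224, 2.3467, 31.9858]
Distance = sqrt(100.1549) = 10.0077


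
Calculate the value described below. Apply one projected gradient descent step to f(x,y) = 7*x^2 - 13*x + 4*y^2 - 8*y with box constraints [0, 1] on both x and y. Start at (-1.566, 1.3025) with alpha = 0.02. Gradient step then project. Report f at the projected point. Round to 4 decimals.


Step 1: Compute gradient at (-1.566, 1.3025).
grad_x = 2*7*-1.566 - 13 = -34.924
grad_y = 2*4*1.3025 - 8 = 2.42
Step 2: Gradient step.
x_raw = -1.566 - 0.02*-34.924 = -0.8675
y_raw = 1.3025 - 0.02*2.42 = 1.2541
Step 3: Project onto [0, 1].
x_proj = clip(-0.8675) = 0.0
y_proj = clip(1.2541) = 1.0
Step 4: Evaluate f.
f(0.0, 1.0) = -4.0


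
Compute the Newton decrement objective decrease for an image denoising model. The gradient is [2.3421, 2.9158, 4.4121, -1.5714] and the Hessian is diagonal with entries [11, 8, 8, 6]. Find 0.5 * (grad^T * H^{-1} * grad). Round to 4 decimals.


Step 1: H is diagonal, so H^(-1) * g = [0.2129, 0.3645, 0.5515, -0.2619].
Step 2: g^T H^(-1) g = sum_i g_i^2 / H_ii
  = (2.3421)^2/11 + (2.9158)^2/8 + (4.4121)^2/8 + (-1.5714)^2/6
  = 0.4987 + 1.0627 + 2.4333 + 0.4115 = 4.4063
Step 3: Objective decrease = 0.5 * g^T H^(-1) g = 2.2031


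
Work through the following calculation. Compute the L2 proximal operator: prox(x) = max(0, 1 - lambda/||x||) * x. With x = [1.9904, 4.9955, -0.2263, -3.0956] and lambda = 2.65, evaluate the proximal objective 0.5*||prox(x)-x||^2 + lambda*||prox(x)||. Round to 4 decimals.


Step 1: Compute ||x||.
||x|| = 6.2089
Step 2: Compute scaling factor.
scale = max(0, 1 - 2.65/6.2089) = 0.5732
Step 3: prox(x) = [1.1409, 2.8634, -0.1297, -1.7744]
||prox(x)|| = 3.5589
Step 4: Proximal objective.
0.5*||prox-x||^2 = 3.5113
lambda*||prox|| = 9.4311
Total = 12.9424


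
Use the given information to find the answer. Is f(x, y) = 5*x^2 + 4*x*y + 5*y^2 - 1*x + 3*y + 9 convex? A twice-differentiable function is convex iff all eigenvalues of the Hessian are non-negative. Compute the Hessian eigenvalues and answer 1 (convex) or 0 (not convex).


The Hessian of f(x,y) = 5*x^2 + 4*x*y + 5*y^2 - 1*x + 3*y + 9 is:
H = [[10, 4], [4, 10]]
Trace = 10 + 10 = 20
Determinant = 10*10 - (4)^2 = 84
Discriminant = (20)^2 - 4*84 = 64.0
Eigenvalues: lambda_1 = 6.0, lambda_2 = 14.0
The function is convex.

1


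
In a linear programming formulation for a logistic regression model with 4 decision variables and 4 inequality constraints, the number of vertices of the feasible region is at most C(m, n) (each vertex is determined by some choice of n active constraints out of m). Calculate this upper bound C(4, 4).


Each vertex corresponds to some choice of n active constraints out of m, so the number of vertices is at most C(m, n) = m! / (n!(m-n)!).
m = 4, n = 4
Numerator: 4 * 3 * 2 * 1
Denominator: 4! = 24
C(4, 4) = 1


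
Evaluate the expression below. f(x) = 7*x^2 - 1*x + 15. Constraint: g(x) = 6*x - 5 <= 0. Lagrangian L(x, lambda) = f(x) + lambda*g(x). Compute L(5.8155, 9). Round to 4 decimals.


Step 1: Evaluate f(x).
f(5.8155) = 7*5.8155^2 - 1*5.8155 + 15 = 245.9248
Step 2: Evaluate g(x).
g(5.8155) = 6*5.8155 - 5 = 29.893
Step 3: Compute Lagrangian.
L = 245.9248 + 9*29.893 = 514.9618


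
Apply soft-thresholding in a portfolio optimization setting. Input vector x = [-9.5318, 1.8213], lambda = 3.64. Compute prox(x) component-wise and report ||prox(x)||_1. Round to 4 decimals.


Soft-thresholding with lambda = 3.64:
prox(-9.5318) = sign(-9.5318)*max(|-9.5318| - 3.64, 0) = -5.8918
prox(1.8213) = sign(1.8213)*max(|1.8213| - 3.64, 0) = 0.0
prox(x) = [-5.8918, 0.0]
||prox(x)||_1 = 5.8918 + 0.0 = 5.8918


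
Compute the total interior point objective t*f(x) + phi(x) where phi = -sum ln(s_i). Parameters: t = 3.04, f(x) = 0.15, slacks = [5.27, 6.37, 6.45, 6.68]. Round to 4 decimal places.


Step 1: Compute log-barrier.
ln values: [1.662, 1.8516, 1.8641, 1.8991]
phi = -(1.662 + 1.8516 + 1.8641 + 1.8991) = -7.2768
Step 2: Compute augmented objective.
t*f(x) = 3.04*0.15 = 0.456
Total = 0.456 - 7.2768 = -6.8208


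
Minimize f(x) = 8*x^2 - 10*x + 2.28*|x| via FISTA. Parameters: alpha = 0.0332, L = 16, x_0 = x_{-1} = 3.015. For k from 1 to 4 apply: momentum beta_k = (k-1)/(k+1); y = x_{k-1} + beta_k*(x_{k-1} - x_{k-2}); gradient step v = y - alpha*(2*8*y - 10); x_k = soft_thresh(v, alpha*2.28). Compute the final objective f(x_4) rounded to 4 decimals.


FISTA on f(x) = 8*x^2 - 10*x + 2.28*|x|
L = 16, alpha = 0.0332
Iteration 1: beta = 0.0, y = 3.015 + 0.0*(3.015 - 3.015) = 3.015
  grad(y) = 38.24, v = y - alpha*grad = 1.7454
  prox(v) = soft_thresh(1.7454, 0.0757) = 1.6697
Iteration 2: beta = 0.3333, y = 1.6697 + 0.3333*(1.6697 - 3.015) = 1.2213
  grad(y) = 9.541, v = y - alpha*grad = 0.9046
  prox(v) = soft_thresh(0.9046, 0.0757) = 0.8289
Iteration 3: beta = 0.5, y = 0.8289 + 0.5*(0.8289 - 1.6697) = 0.4084
  grad(y) = -3.4653, v = y - alpha*grad = 0.5235
  prox(v) = soft_thresh(0.5235, 0.0757) = 0.4478
Iteration 4: beta = 0.6, y = 0.4478 + 0.6*(0.4478 - 0.8289) = 0.2191
  grad(y) = -6.4941, v = y - alpha*grad = 0.4347
  prox(v) = soft_thresh(0.4347, 0.0757) = 0.359
f(x_4) = 8*0.359^2 - 10*0.359 + 2.28*|0.359| = -1.7405


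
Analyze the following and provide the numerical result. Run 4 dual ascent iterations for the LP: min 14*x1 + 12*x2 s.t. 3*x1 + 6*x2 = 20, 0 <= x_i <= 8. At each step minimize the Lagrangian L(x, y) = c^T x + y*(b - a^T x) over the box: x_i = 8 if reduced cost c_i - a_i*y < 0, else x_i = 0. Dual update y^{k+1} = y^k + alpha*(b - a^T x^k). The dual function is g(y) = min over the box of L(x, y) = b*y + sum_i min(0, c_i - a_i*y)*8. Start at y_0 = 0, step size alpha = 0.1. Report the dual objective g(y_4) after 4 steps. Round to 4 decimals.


Dual ascent for LP: min 14*x1 + 12*x2, 3*x1 + 6*x2 = 20, 0 <= x_i <= 8
Step 1: y^k = 0.0, reduced costs: (14.0, 12.0)
  x^k = (0.0, 0.0), subgradient = b - a^T x = 20.0
  y^{k+1} = 0.0 + 0.1*20.0 = 2.0
Step 2: y^k = 2.0, reduced costs: (8.0, 0.0)
  x^k = (0.0, 0.0), subgradient = b - a^T x = 20.0
  y^{k+1} = 2.0 + 0.1*20.0 = 4.0
Step 3: y^k = 4.0, reduced costs: (2.0, -12.0)
  x^k = (0.0, 8.0), subgradient = b - a^T x = -28.0
  y^{k+1} = 4.0 + 0.1*-28.0 = 1.2
Step 4: y^k = 1.2, reduced costs: (10.4, 4.8)
  x^k = (0.0, 0.0), subgradient = b - a^T x = 20.0
  y^{k+1} = 1.2 + 0.1*20.0 = 3.2
Dual objective at y_4 = 3.2: reduced costs (4.4, -7.2), box minimizer x = (0.0, 8.0)
g(y_4) = b*y + (c1 - a1*y)*x1 + (c2 - a2*y)*x2 = 20*3.2 + 4.4*0.0 + (-7.2)*8.0 = 64.0 + 0.0 - 57.6 = 6.4
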